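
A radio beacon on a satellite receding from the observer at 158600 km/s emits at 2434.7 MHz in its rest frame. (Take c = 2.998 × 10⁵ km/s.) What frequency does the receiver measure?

1351.3 MHz

β = v/c = 158600/299800 = 0.5290.
Relativistic Doppler for frequency: f' = f₀ · √((1 − β)/(1 + β)).
f' = 2434.7 × √(0.4710/1.5290) = 2434.7 × 0.55500 ≈ 1351.3 MHz.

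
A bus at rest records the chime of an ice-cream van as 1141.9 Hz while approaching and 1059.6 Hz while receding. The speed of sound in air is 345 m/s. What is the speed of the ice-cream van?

f₁/f₂ = (v + v_s)/(v − v_s), so v_s = v · (f₁ − f₂)/(f₁ + f₂).
v_s = 345 × (1141.9 − 1059.6)/(1141.9 + 1059.6) = 345 × 82.3/2201.5 ≈ 12.9 m/s.

12.9 m/s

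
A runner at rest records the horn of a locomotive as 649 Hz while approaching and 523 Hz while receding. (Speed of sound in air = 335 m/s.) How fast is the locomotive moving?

36 m/s

f₁/f₂ = (v + v_s)/(v − v_s), so v_s = v · (f₁ − f₂)/(f₁ + f₂).
v_s = 335 × (649 − 523)/(649 + 523) = 335 × 126/1172 ≈ 36 m/s.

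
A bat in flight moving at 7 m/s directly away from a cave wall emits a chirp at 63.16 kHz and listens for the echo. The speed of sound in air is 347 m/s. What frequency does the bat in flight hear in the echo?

The cave wall receives the sound from a moving source: f₁ = f₀ · v/(v + v_e) = 63.16 × 347/354 ≈ 61.9 kHz.
On the return leg the bat in flight is a moving observer: f₂ = f₁ · (v − v_e)/v = 61.9 × 340/347 ≈ 60.7 kHz.

60.7 kHz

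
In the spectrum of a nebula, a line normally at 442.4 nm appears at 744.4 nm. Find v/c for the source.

λ'/λ₀ = 1.6826 > 1 (redshift), so the source is receding.
λ'/λ₀ = √((1 + β)/(1 − β)) for a receding source ⇒ β = (r² − 1)/(r² + 1) with r = λ'/λ₀.
β = (2.8313 − 1)/(2.8313 + 1) ≈ 0.478.

0.478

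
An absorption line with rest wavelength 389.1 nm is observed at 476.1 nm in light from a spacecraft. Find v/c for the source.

0.199c

λ'/λ₀ = 1.2236 > 1 (redshift), so the source is receding.
λ'/λ₀ = √((1 + β)/(1 − β)) for a receding source ⇒ β = (r² − 1)/(r² + 1) with r = λ'/λ₀.
β = (1.4972 − 1)/(1.4972 + 1) ≈ 0.199.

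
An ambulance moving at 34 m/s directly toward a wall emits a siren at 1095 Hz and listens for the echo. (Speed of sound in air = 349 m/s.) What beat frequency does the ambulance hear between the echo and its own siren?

236 Hz

The wall receives the sound from a moving source: f₁ = f₀ · v/(v − v_e) = 1095 × 349/315 ≈ 1213 Hz.
On the return leg the ambulance is a moving observer: f₂ = f₁ · (v + v_e)/v = 1213 × 383/349 ≈ 1331 Hz.
Equivalently f₂ = f₀ · (v + v_e)/(v − v_e).
Beat against the emitted tone: |f₂ − f₀| = 2v_e·f₀/(v − v_e) = 2 × 34 × 1095/315 ≈ 236 Hz.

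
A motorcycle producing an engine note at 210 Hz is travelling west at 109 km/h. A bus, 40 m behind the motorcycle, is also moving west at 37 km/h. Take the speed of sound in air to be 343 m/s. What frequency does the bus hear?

109 km/h = 30.28 m/s; 37 km/h = 10.28 m/s.
The bus is behind, so the motorcycle is moving away from it while the bus is moving toward the motorcycle.
General Doppler shift: f' = f · (v + v_o)/(v + v_s).
f' = 210 × (343 + 10.28)/(343 + 30.28) = 210 × 353.28/373.28 ≈ 199 Hz.

199 Hz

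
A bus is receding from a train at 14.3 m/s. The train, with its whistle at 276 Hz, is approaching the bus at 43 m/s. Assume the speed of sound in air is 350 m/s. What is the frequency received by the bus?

302 Hz

General Doppler shift: f' = f · (v − v_o)/(v − v_s).
f' = 276 × (350 − 14.3)/(350 − 43) = 276 × 335.7/307 ≈ 302 Hz.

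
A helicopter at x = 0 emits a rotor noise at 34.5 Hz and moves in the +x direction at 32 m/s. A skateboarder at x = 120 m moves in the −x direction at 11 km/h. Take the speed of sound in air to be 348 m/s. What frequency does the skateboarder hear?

11 km/h = 3.056 m/s.
The observer lies on the +x side, so the source is heading toward the observer and the observer is heading toward the source.
General Doppler shift: f' = f · (v + v_o)/(v − v_s).
f' = 34.5 × (348 + 3.056)/(348 − 32) = 34.5 × 351.06/316 ≈ 38.3 Hz.

38.3 Hz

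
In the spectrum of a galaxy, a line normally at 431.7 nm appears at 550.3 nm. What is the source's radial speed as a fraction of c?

0.238

λ'/λ₀ = 1.2747 > 1 (redshift), so the source is receding.
λ'/λ₀ = √((1 + β)/(1 − β)) for a receding source ⇒ β = (r² − 1)/(r² + 1) with r = λ'/λ₀.
β = (1.6249 − 1)/(1.6249 + 1) ≈ 0.238.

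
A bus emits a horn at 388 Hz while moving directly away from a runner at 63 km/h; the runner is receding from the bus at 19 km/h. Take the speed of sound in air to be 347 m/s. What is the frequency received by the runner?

364 Hz

63 km/h = 17.5 m/s; 19 km/h = 5.278 m/s.
Both move, so f' = f · (v − v_o)/(v + v_s).
f' = 388 × (347 − 5.278)/(347 + 17.5) = 388 × 341.72/364.5 ≈ 364 Hz.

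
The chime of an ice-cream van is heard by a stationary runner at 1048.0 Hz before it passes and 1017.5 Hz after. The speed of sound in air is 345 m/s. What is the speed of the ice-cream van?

5.1 m/s

f₁/f₂ = (v + v_s)/(v − v_s), so v_s = v · (f₁ − f₂)/(f₁ + f₂).
v_s = 345 × (1048.0 − 1017.5)/(1048.0 + 1017.5) = 345 × 30.5/2065.5 ≈ 5.1 m/s.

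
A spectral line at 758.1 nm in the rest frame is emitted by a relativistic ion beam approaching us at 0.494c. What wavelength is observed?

Relativistic Doppler for wavelength: λ' = λ₀ · √((1 − β)/(1 + β)).
λ' = 758.1 × √(0.5060/1.4940) = 758.1 × 0.58197 ≈ 441.2 nm.

441.2 nm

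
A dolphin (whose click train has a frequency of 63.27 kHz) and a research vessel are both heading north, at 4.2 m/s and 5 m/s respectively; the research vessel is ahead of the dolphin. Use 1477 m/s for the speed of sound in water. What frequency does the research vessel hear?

63.2 kHz

The research vessel is ahead, so the dolphin is moving toward it while the research vessel is moving away from the dolphin.
With source approaching and observer receding, f' = f · (v − v_o)/(v − v_s).
f' = 63.27 × (1477 − 5)/(1477 − 4.2) = 63.27 × 1472/1472.8 ≈ 63.2 kHz.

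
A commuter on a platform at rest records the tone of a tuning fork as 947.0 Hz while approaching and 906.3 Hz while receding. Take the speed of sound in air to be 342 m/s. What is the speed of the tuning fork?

f₁/f₂ = (v + v_s)/(v − v_s), so v_s = v · (f₁ − f₂)/(f₁ + f₂).
v_s = 342 × (947.0 − 906.3)/(947.0 + 906.3) = 342 × 40.7/1853.3 ≈ 7.5 m/s.

7.5 m/s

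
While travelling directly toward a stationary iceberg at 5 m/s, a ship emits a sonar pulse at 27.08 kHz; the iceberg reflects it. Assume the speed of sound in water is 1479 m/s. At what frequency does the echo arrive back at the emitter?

The iceberg receives the sound from a moving source: f₁ = f₀ · v/(v − v_e) = 27.08 × 1479/1474 ≈ 27.2 kHz.
On the return leg the ship is a moving observer: f₂ = f₁ · (v + v_e)/v = 27.2 × 1484/1479 ≈ 27.3 kHz.
Equivalently f₂ = f₀ · (v + v_e)/(v − v_e).

27.3 kHz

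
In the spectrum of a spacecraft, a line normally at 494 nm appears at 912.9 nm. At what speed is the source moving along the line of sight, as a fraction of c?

0.547

λ'/λ₀ = 1.8480 > 1 (redshift), so the source is receding.
λ'/λ₀ = √((1 + β)/(1 − β)) for a receding source ⇒ β = (r² − 1)/(r² + 1) with r = λ'/λ₀.
β = (3.4150 − 1)/(3.4150 + 1) ≈ 0.547.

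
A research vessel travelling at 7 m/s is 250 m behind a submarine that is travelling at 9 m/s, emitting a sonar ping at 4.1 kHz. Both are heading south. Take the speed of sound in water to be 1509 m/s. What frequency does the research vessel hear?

The research vessel is behind, so the submarine is moving away from it while the research vessel is moving toward the submarine.
General Doppler shift: f' = f · (v + v_o)/(v + v_s).
f' = 4.1 × (1509 + 7)/(1509 + 9) = 4.1 × 1516/1518 ≈ 4.09 kHz.

4.09 kHz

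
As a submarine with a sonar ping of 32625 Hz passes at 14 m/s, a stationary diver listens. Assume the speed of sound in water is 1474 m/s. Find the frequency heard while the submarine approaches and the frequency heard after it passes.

32938 Hz approaching; 32318 Hz receding

Approaching: f₁ = f · v/(v − v_s) = 32625 × 1474/1460 ≈ 32938 Hz.
Receding: f₂ = f · v/(v + v_s) = 32625 × 1474/1488 ≈ 32318 Hz.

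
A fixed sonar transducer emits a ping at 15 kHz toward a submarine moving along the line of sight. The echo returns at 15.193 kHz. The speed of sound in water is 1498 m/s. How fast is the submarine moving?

Double Doppler shift off a moving reflector: f₂ = f₀ · (v + u)/(v − u) (u > 0 toward emitter).
Rearranging, u = v · (f₂ − f₀)/(f₂ + f₀) = 1498 × 0.193/30.193 ≈ 9.6 m/s.
So the submarine is moving at 9.6 m/s toward the emitter.

9.6 m/s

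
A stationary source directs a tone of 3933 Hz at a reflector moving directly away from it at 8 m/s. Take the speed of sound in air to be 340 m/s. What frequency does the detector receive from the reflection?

At the reflector (a moving observer), f₁ = f₀ · (v − u)/v = 3933 × 332/340 ≈ 3840 Hz.
On reflection it acts as a source moving away from the stationary detector: f₂ = f₁ · v/(v + u) = 3840 × 340/348 ≈ 3752 Hz.
Equivalently f₂ = f₀ · (v − u)/(v + u).

3752 Hz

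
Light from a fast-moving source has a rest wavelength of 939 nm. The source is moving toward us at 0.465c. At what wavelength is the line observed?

567.4 nm

Relativistic Doppler for wavelength: λ' = λ₀ · √((1 − β)/(1 + β)).
λ' = 939 × √(0.5350/1.4650) = 939 × 0.60431 ≈ 567.4 nm.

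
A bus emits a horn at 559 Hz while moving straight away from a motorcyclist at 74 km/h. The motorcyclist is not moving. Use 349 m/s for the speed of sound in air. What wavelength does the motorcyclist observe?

74 km/h = 20.56 m/s.
Moving source, stationary observer: f' = f · v/(v + v_s) since the source is receding.
f' = 559 × 349/(349 + 20.56) ≈ 528 Hz.
λ' = v/f' = 349/527.907 ≈ 66.1 cm.

66.1 cm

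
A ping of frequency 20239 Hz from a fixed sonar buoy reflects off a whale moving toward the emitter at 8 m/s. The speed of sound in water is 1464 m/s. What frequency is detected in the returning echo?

20461 Hz

At the whale (a moving observer), f₁ = f₀ · (v + u)/v = 20239 × 1472/1464 ≈ 20350 Hz.
On reflection it acts as a source moving toward the stationary detector: f₂ = f₁ · v/(v − u) = 20350 × 1464/1456 ≈ 20461 Hz.
Equivalently f₂ = f₀ · (v + u)/(v − u).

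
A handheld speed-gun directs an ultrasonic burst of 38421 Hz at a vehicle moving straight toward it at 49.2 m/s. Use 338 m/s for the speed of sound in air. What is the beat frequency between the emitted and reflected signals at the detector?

13091 Hz

The vehicle first receives the wave as a moving observer: f₁ = f₀ · (v + u)/v = 38421 × (338 + 49.2)/338 ≈ 44014 Hz.
On reflection it acts as a source moving toward the stationary detector: f₂ = f₁ · v/(v − u) = 44014 × 338/288.8 ≈ 51512 Hz.
Beat frequency: |f₂ − f₀| = 2u·f₀/(v − u) = 2 × 49.2 × 38421/288.8 ≈ 13091 Hz.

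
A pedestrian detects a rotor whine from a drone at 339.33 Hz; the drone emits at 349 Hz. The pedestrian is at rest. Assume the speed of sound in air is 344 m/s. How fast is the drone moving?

f' < f, so the drone is receding.
f' = f · v/(v + v_s) ⇒ v_s = v · |1 − f/f'|.
v_s = 344 × |1 − 349/339.33| = 344 × 0.0285 ≈ 9.8 m/s.

9.8 m/s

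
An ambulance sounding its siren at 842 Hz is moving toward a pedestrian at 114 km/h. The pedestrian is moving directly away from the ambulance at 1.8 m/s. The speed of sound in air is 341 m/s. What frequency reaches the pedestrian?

923 Hz

114 km/h = 31.67 m/s.
General Doppler shift: f' = f · (v − v_o)/(v − v_s).
f' = 842 × (341 − 1.8)/(341 − 31.67) = 842 × 339.2/309.33 ≈ 923 Hz.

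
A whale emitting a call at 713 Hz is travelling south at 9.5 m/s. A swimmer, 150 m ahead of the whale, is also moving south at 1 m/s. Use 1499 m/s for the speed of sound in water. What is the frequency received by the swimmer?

717 Hz

The swimmer is ahead, so the whale is moving toward it while the swimmer is moving away from the whale.
With source approaching and observer receding, f' = f · (v − v_o)/(v − v_s).
f' = 713 × (1499 − 1)/(1499 − 9.5) = 713 × 1498/1489.5 ≈ 717 Hz.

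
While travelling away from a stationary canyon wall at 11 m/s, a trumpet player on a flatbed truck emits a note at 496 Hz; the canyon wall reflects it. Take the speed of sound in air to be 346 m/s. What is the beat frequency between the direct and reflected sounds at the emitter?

30.6 Hz

The canyon wall receives the sound from a moving source: f₁ = f₀ · v/(v + v_e) = 496 × 346/357 ≈ 480.7 Hz.
On the return leg the trumpet player on a flatbed truck is a moving observer: f₂ = f₁ · (v − v_e)/v = 480.7 × 335/346 ≈ 465.4 Hz.
Equivalently f₂ = f₀ · (v − v_e)/(v + v_e).
Beat against the emitted tone: |f₂ − f₀| = 2v_e·f₀/(v + v_e) = 2 × 11 × 496/357 ≈ 30.6 Hz.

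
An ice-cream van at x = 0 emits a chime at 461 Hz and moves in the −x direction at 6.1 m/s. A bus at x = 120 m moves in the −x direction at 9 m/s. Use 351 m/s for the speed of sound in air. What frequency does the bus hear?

The observer lies on the +x side, so the source is heading away from the observer and the observer is heading toward the source.
With source receding and observer approaching, f' = f · (v + v_o)/(v + v_s).
f' = 461 × (351 + 9)/(351 + 6.1) = 461 × 360/357.1 ≈ 465 Hz.

465 Hz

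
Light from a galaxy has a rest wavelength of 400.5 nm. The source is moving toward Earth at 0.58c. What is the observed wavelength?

Relativistic Doppler for wavelength: λ' = λ₀ · √((1 − β)/(1 + β)).
λ' = 400.5 × √(0.4200/1.5800) = 400.5 × 0.51558 ≈ 206.5 nm.

206.5 nm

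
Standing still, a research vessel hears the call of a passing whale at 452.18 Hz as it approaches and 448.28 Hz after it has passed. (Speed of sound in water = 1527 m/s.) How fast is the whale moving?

6.6 m/s

f₁/f₂ = (v + v_s)/(v − v_s), so v_s = v · (f₁ − f₂)/(f₁ + f₂).
v_s = 1527 × (452.18 − 448.28)/(452.18 + 448.28) = 1527 × 3.90/900.46 ≈ 6.6 m/s.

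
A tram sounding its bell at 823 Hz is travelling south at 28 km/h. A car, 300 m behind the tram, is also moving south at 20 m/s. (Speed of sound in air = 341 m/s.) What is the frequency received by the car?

28 km/h = 7.778 m/s.
The car is behind, so the tram is moving away from it while the car is moving toward the tram.
Both move, so f' = f · (v + v_o)/(v + v_s).
f' = 823 × (341 + 20)/(341 + 7.778) = 823 × 361/348.78 ≈ 852 Hz.

852 Hz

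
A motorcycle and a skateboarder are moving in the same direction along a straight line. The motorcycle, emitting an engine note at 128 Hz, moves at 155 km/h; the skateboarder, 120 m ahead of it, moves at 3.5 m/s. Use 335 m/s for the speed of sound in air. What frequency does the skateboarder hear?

155 km/h = 43.06 m/s.
The skateboarder is ahead, so the motorcycle is moving toward it while the skateboarder is moving away from the motorcycle.
Both move, so f' = f · (v − v_o)/(v − v_s).
f' = 128 × (335 − 3.5)/(335 − 43.06) = 128 × 331.5/291.94 ≈ 145 Hz.

145 Hz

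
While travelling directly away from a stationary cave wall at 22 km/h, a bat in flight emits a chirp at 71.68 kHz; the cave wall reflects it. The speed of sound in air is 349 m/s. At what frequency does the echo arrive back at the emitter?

69.2 kHz

22 km/h = 6.111 m/s.
The cave wall receives the sound from a moving source: f₁ = f₀ · v/(v + v_e) = 71.68 × 349/355.11 ≈ 70.4 kHz.
On the return leg the bat in flight is a moving observer: f₂ = f₁ · (v − v_e)/v = 70.4 × 342.89/349 ≈ 69.2 kHz.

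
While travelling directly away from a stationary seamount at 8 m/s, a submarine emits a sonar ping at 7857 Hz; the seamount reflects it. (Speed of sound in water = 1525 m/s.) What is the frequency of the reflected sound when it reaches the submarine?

7775 Hz

The seamount receives the sound from a moving source: f₁ = f₀ · v/(v + v_e) = 7857 × 1525/1533 ≈ 7816 Hz.
On the return leg the submarine is a moving observer: f₂ = f₁ · (v − v_e)/v = 7816 × 1517/1525 ≈ 7775 Hz.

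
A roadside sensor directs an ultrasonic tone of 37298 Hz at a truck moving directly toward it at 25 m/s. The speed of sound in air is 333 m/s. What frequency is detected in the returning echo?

At the truck (a moving observer), f₁ = f₀ · (v + u)/v = 37298 × 358/333 ≈ 40098 Hz.
The reflection then acts as a moving source: f₂ = f₁ · v/(v − u) ≈ 43353 Hz.

43353 Hz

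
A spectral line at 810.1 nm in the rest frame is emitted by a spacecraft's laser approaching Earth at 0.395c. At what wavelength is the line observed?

533.5 nm

Relativistic Doppler for wavelength: λ' = λ₀ · √((1 − β)/(1 + β)).
λ' = 810.1 × √(0.6050/1.3950) = 810.1 × 0.65855 ≈ 533.5 nm.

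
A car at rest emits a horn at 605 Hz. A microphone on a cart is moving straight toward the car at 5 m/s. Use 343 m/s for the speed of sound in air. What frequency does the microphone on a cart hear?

Moving observer, stationary source: f' = f · (v + v_o)/v.
f' = 605 × (343 + 5)/343 = 605 × 348/343 ≈ 614 Hz.

614 Hz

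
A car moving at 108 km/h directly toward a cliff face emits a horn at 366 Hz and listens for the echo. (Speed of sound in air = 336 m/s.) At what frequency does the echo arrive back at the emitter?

108 km/h = 30 m/s.
The cliff face receives the sound from a moving source: f₁ = f₀ · v/(v − v_e) = 366 × 336/306 ≈ 402 Hz.
On the return leg the car is a moving observer: f₂ = f₁ · (v + v_e)/v = 402 × 366/336 ≈ 438 Hz.
Equivalently f₂ = f₀ · (v + v_e)/(v − v_e).

438 Hz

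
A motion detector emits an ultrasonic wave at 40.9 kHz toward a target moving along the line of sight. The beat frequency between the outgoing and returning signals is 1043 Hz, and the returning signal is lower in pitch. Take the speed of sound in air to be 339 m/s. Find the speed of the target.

Double Doppler shift off a moving reflector: f₂ = f₀ · (v + u)/(v − u) (u > 0 toward emitter).
Returning signal is lower, so f₂ = f₀ − Δf = 40900 − 1043 = 39857 Hz.
Rearranging, u = v · (f₂ − f₀)/(f₂ + f₀) = 339 × -1043/80757 ≈ -4.4 m/s.
So the target is moving at 4.4 m/s away from the emitter.

4.4 m/s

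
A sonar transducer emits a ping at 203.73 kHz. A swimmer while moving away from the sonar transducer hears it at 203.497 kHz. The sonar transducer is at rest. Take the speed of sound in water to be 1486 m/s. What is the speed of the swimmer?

f' = f · (v − v_o)/v ⇒ v_o = v · |f'/f − 1|.
v_o = 1486 × |203.497/203.73 − 1| = 1486 × 0.001144 ≈ 1.70 m/s.

1.70 m/s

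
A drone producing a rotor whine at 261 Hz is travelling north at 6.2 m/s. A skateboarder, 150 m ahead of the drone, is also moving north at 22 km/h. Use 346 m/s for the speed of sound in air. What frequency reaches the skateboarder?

22 km/h = 6.111 m/s.
The skateboarder is ahead, so the drone is moving toward it while the skateboarder is moving away from the drone.
Both move, so f' = f · (v − v_o)/(v − v_s).
f' = 261 × (346 − 6.111)/(346 − 6.2) = 261 × 339.89/339.8 ≈ 261 Hz.

261 Hz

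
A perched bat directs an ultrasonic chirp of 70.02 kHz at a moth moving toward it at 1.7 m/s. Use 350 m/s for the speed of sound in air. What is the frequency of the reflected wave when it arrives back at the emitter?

70.7 kHz

At the moth (a moving observer), f₁ = f₀ · (v + u)/v = 70.02 × 351.7/350 ≈ 70.4 kHz.
The reflection then acts as a moving source: f₂ = f₁ · v/(v − u) ≈ 70.7 kHz.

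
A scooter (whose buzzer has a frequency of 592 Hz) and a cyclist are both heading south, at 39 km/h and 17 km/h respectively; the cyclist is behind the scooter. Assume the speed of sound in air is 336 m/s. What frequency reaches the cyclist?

39 km/h = 10.83 m/s; 17 km/h = 4.722 m/s.
The cyclist is behind, so the scooter is moving away from it while the cyclist is moving toward the scooter.
With source receding and observer approaching, f' = f · (v + v_o)/(v + v_s).
f' = 592 × (336 + 4.722)/(336 + 10.83) = 592 × 340.72/346.83 ≈ 582 Hz.

582 Hz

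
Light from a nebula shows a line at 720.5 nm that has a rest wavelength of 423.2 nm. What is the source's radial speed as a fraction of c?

0.487c

λ'/λ₀ = 1.7025 > 1 (redshift), so the source is receding.
λ'/λ₀ = √((1 + β)/(1 − β)) for a receding source ⇒ β = (r² − 1)/(r² + 1) with r = λ'/λ₀.
β = (2.8985 − 1)/(2.8985 + 1) ≈ 0.487.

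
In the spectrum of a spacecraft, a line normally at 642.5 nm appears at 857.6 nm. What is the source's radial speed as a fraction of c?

λ'/λ₀ = 1.3348 > 1 (redshift), so the source is receding.
λ'/λ₀ = √((1 + β)/(1 − β)) for a receding source ⇒ β = (r² − 1)/(r² + 1) with r = λ'/λ₀.
β = (1.7817 − 1)/(1.7817 + 1) ≈ 0.281.

0.281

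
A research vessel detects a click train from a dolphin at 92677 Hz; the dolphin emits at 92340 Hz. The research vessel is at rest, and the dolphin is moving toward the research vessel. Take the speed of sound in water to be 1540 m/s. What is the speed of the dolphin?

5.6 m/s

f' = f · v/(v − v_s) ⇒ v_s = v · |1 − f/f'|.
v_s = 1540 × |1 − 92340/92677| = 1540 × 0.003636 ≈ 5.6 m/s.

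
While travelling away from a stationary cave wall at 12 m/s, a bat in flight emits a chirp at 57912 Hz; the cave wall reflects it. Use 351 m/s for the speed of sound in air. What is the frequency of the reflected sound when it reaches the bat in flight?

54083 Hz

The cave wall receives the sound from a moving source: f₁ = f₀ · v/(v + v_e) = 57912 × 351/363 ≈ 55998 Hz.
On the return leg the bat in flight is a moving observer: f₂ = f₁ · (v − v_e)/v = 55998 × 339/351 ≈ 54083 Hz.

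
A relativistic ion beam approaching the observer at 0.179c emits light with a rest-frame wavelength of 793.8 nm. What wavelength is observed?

662.4 nm

Relativistic Doppler for wavelength: λ' = λ₀ · √((1 − β)/(1 + β)).
λ' = 793.8 × √(0.8210/1.1790) = 793.8 × 0.83448 ≈ 662.4 nm.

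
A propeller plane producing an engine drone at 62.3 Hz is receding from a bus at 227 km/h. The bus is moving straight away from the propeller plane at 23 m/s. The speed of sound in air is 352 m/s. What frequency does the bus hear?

227 km/h = 63.06 m/s.
Both move, so f' = f · (v − v_o)/(v + v_s).
f' = 62.3 × (352 − 23)/(352 + 63.06) = 62.3 × 329/415.06 ≈ 49.4 Hz.

49.4 Hz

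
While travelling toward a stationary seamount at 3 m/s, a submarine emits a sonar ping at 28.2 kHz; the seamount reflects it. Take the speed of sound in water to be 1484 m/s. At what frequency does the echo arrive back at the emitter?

28.3 kHz

The seamount receives the sound from a moving source: f₁ = f₀ · v/(v − v_e) = 28.2 × 1484/1481 ≈ 28.3 kHz.
On the return leg the submarine is a moving observer: f₂ = f₁ · (v + v_e)/v = 28.3 × 1487/1484 ≈ 28.3 kHz.
Equivalently f₂ = f₀ · (v + v_e)/(v − v_e).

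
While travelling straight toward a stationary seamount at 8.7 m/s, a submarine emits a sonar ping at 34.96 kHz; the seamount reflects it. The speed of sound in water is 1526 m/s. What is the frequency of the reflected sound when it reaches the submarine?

The seamount receives the sound from a moving source: f₁ = f₀ · v/(v − v_e) = 34.96 × 1526/1517.3 ≈ 35.2 kHz.
On the return leg the submarine is a moving observer: f₂ = f₁ · (v + v_e)/v = 35.2 × 1534.7/1526 ≈ 35.4 kHz.

35.4 kHz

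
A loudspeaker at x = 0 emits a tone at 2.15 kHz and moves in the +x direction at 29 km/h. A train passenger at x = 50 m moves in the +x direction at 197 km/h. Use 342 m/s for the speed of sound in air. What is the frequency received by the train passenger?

29 km/h = 8.056 m/s; 197 km/h = 54.72 m/s.
The observer lies on the +x side, so the source is heading toward the observer and the observer is heading away from the source.
Both move, so f' = f · (v − v_o)/(v − v_s).
f' = 2.15 × (342 − 54.72)/(342 − 8.056) = 2.15 × 287.28/333.94 ≈ 1.850 kHz.

1.850 kHz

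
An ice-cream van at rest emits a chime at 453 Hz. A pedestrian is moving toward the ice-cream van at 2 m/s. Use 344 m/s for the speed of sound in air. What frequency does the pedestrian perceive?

Only the observer moves, toward the source, so f' = f · (v + v_o)/v.
f' = 453 × (344 + 2)/344 = 453 × 346/344 ≈ 456 Hz.

456 Hz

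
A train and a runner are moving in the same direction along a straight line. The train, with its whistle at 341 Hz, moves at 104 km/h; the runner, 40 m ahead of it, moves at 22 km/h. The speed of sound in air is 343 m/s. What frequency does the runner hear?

366 Hz

104 km/h = 28.89 m/s; 22 km/h = 6.111 m/s.
The runner is ahead, so the train is moving toward it while the runner is moving away from the train.
Both move, so f' = f · (v − v_o)/(v − v_s).
f' = 341 × (343 − 6.111)/(343 − 28.89) = 341 × 336.89/314.11 ≈ 366 Hz.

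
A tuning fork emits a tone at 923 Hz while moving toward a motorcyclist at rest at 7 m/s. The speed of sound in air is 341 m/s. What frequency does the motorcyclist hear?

Moving source, stationary observer: f' = f · v/(v − v_s) since the source is approaching.
f' = 923 × 341/(341 − 7) = 923 × 341/334 ≈ 942 Hz.

942 Hz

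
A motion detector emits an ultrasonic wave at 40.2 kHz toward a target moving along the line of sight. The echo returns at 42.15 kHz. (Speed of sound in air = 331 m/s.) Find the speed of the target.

7.8 m/s

Double Doppler shift off a moving reflector: f₂ = f₀ · (v + u)/(v − u) (u > 0 toward emitter).
Rearranging, u = v · (f₂ − f₀)/(f₂ + f₀) = 331 × 1.95/82.35 ≈ 7.8 m/s.
So the target is moving at 7.8 m/s toward the emitter.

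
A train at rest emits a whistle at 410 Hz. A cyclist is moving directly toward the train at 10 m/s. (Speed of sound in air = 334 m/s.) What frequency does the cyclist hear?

422 Hz

Only the observer moves, toward the source, so f' = f · (v + v_o)/v.
f' = 410 × (334 + 10)/334 = 410 × 344/334 ≈ 422 Hz.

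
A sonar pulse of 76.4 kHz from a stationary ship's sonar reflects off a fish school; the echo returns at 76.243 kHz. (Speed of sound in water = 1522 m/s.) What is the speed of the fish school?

Double Doppler shift off a moving reflector: f₂ = f₀ · (v + u)/(v − u) (u > 0 toward emitter).
Rearranging, u = v · (f₂ − f₀)/(f₂ + f₀) = 1522 × -0.157/152.643 ≈ -1.57 m/s.
So the fish school is moving at 1.57 m/s away from the emitter.

1.57 m/s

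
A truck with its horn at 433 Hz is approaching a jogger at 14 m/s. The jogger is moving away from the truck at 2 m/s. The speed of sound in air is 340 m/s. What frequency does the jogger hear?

449 Hz

With source approaching and observer receding, f' = f · (v − v_o)/(v − v_s).
f' = 433 × (340 − 2)/(340 − 14) = 433 × 338/326 ≈ 449 Hz.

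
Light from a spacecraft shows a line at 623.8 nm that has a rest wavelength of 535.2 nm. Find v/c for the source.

0.152c

λ'/λ₀ = 1.1655 > 1 (redshift), so the source is receding.
λ'/λ₀ = √((1 + β)/(1 − β)) for a receding source ⇒ β = (r² − 1)/(r² + 1) with r = λ'/λ₀.
β = (1.3585 − 1)/(1.3585 + 1) ≈ 0.152.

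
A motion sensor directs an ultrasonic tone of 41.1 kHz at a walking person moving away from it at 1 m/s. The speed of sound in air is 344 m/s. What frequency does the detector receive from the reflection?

At the walking person (a moving observer), f₁ = f₀ · (v − u)/v = 41.1 × 343/344 ≈ 41.0 kHz.
On reflection it acts as a source moving away from the stationary detector: f₂ = f₁ · v/(v + u) = 41.0 × 344/345 ≈ 40.9 kHz.

40.9 kHz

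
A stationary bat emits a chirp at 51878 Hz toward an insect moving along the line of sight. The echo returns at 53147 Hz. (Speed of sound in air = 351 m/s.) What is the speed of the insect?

Double Doppler shift off a moving reflector: f₂ = f₀ · (v + u)/(v − u) (u > 0 toward emitter).
Rearranging, u = v · (f₂ − f₀)/(f₂ + f₀) = 351 × 1269/105025 ≈ 4.2 m/s.
So the insect is moving at 4.2 m/s toward the emitter.

4.2 m/s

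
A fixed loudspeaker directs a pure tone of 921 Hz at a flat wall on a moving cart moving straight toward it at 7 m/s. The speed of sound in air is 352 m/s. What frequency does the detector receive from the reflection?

At the flat wall on a moving cart (a moving observer), f₁ = f₀ · (v + u)/v = 921 × 359/352 ≈ 939 Hz.
The reflection then acts as a moving source: f₂ = f₁ · v/(v − u) ≈ 958 Hz.

958 Hz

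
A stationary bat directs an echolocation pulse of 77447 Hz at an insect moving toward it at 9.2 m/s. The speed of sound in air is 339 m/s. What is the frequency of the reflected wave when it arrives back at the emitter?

81768 Hz

The insect first receives the wave as a moving observer: f₁ = f₀ · (v + u)/v = 77447 × (339 + 9.2)/339 ≈ 79549 Hz.
On reflection it acts as a source moving toward the stationary detector: f₂ = f₁ · v/(v − u) = 79549 × 339/329.8 ≈ 81768 Hz.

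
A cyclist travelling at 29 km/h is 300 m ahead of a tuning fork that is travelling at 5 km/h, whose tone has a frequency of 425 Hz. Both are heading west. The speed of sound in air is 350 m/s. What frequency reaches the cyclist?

5 km/h = 1.389 m/s; 29 km/h = 8.056 m/s.
The cyclist is ahead, so the tuning fork is moving toward it while the cyclist is moving away from the tuning fork.
Both move, so f' = f · (v − v_o)/(v − v_s).
f' = 425 × (350 − 8.056)/(350 − 1.389) = 425 × 341.94/348.61 ≈ 417 Hz.

417 Hz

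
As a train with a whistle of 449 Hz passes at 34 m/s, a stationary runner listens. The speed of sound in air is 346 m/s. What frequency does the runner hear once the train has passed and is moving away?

Receding: f₂ = f · v/(v + v_s) = 449 × 346/380 ≈ 409 Hz.

409 Hz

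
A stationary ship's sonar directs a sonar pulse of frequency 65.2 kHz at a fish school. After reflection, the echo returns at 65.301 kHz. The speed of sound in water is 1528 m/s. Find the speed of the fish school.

Double Doppler shift off a moving reflector: f₂ = f₀ · (v + u)/(v − u) (u > 0 toward emitter).
Rearranging, u = v · (f₂ − f₀)/(f₂ + f₀) = 1528 × 0.101/130.501 ≈ 1.18 m/s.
So the fish school is moving at 1.18 m/s toward the emitter.

1.18 m/s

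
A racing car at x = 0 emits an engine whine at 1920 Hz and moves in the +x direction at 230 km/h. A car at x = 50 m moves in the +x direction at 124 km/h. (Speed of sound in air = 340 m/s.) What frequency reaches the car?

230 km/h = 63.89 m/s; 124 km/h = 34.44 m/s.
The observer lies on the +x side, so the source is heading toward the observer and the observer is heading away from the source.
Both move, so f' = f · (v − v_o)/(v − v_s).
f' = 1920 × (340 − 34.44)/(340 − 63.89) = 1920 × 305.56/276.11 ≈ 2125 Hz.

2125 Hz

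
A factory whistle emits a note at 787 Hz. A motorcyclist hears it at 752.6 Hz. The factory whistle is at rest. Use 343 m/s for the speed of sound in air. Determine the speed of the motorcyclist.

15.0 m/s

f' < f, so the motorcyclist is receding.
f' = f · (v − v_o)/v ⇒ v_o = v · |f'/f − 1|.
v_o = 343 × |752.6/787 − 1| = 343 × 0.04371 ≈ 15.0 m/s.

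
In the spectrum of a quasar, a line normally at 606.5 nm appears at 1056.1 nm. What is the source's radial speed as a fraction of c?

λ'/λ₀ = 1.7413 > 1 (redshift), so the source is receding.
λ'/λ₀ = √((1 + β)/(1 − β)) for a receding source ⇒ β = (r² − 1)/(r² + 1) with r = λ'/λ₀.
β = (3.0321 − 1)/(3.0321 + 1) ≈ 0.504.

0.504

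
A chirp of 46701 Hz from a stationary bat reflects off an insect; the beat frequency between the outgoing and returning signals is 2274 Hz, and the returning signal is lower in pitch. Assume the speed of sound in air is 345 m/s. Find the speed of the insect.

8.6 m/s

Double Doppler shift off a moving reflector: f₂ = f₀ · (v + u)/(v − u) (u > 0 toward emitter).
Returning signal is lower, so f₂ = f₀ − Δf = 46701 − 2274 = 44427 Hz.
Rearranging, u = v · (f₂ − f₀)/(f₂ + f₀) = 345 × -2274/91128 ≈ -8.6 m/s.
So the insect is moving at 8.6 m/s away from the emitter.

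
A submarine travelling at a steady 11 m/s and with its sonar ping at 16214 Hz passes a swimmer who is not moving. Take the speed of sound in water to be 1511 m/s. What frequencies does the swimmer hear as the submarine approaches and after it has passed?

Approaching: f₁ = f · v/(v − v_s) = 16214 × 1511/1500 ≈ 16333 Hz.
Receding: f₂ = f · v/(v + v_s) = 16214 × 1511/1522 ≈ 16097 Hz.

16333 Hz approaching; 16097 Hz receding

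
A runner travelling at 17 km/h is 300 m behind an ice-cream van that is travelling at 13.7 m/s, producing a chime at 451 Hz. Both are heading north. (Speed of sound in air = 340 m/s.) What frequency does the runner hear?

17 km/h = 4.722 m/s.
The runner is behind, so the ice-cream van is moving away from it while the runner is moving toward the ice-cream van.
Both move, so f' = f · (v + v_o)/(v + v_s).
f' = 451 × (340 + 4.722)/(340 + 13.7) = 451 × 344.72/353.7 ≈ 440 Hz.

440 Hz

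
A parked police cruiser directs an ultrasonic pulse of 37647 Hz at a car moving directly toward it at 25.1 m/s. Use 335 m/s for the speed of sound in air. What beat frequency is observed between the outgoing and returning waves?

The car first receives the wave as a moving observer: f₁ = f₀ · (v + u)/v = 37647 × (335 + 25.1)/335 ≈ 40468 Hz.
On reflection it acts as a source moving toward the stationary detector: f₂ = f₁ · v/(v − u) = 40468 × 335/309.9 ≈ 43745 Hz.
Equivalently f₂ = f₀ · (v + u)/(v − u).
Beat frequency: |f₂ − f₀| = 2u·f₀/(v − u) = 2 × 25.1 × 37647/309.9 ≈ 6098 Hz.

6098 Hz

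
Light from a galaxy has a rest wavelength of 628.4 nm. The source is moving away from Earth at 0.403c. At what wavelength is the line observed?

963.3 nm

Relativistic Doppler for wavelength: λ' = λ₀ · √((1 + β)/(1 − β)).
λ' = 628.4 × √(1.4030/0.5970) = 628.4 × 1.53300 ≈ 963.3 nm.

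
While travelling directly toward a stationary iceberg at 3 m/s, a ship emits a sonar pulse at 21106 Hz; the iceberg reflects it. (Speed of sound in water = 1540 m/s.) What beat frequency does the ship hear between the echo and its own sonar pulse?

The iceberg receives the sound from a moving source: f₁ = f₀ · v/(v − v_e) = 21106 × 1540/1537 ≈ 21147.2 Hz.
On the return leg the ship is a moving observer: f₂ = f₁ · (v + v_e)/v = 21147.2 × 1543/1540 ≈ 21188.4 Hz.
Beat against the emitted tone: |f₂ − f₀| = 2v_e·f₀/(v − v_e) = 2 × 3 × 21106/1537 ≈ 82 Hz.

82 Hz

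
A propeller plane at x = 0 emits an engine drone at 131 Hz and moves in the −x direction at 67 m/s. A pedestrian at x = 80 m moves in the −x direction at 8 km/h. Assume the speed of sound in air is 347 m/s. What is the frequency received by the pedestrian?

111 Hz

8 km/h = 2.222 m/s.
The observer lies on the +x side, so the source is heading away from the observer and the observer is heading toward the source.
General Doppler shift: f' = f · (v + v_o)/(v + v_s).
f' = 131 × (347 + 2.222)/(347 + 67) = 131 × 349.22/414 ≈ 111 Hz.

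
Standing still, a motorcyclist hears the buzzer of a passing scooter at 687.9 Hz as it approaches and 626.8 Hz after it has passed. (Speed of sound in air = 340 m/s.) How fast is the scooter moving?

f₁/f₂ = (v + v_s)/(v − v_s), so v_s = v · (f₁ − f₂)/(f₁ + f₂).
v_s = 340 × (687.9 − 626.8)/(687.9 + 626.8) = 340 × 61.1/1314.7 ≈ 15.8 m/s.

15.8 m/s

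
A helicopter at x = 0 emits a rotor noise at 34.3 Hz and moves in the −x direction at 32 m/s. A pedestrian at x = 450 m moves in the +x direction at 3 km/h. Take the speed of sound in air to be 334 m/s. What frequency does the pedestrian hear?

31.2 Hz

3 km/h = 0.8333 m/s.
The observer lies on the +x side, so the source is heading away from the observer and the observer is heading away from the source.
With source receding and observer receding, f' = f · (v − v_o)/(v + v_s).
f' = 34.3 × (334 − 0.8333)/(334 + 32) = 34.3 × 333.17/366 ≈ 31.2 Hz.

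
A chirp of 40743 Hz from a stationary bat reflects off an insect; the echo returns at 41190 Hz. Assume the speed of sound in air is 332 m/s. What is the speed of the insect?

1.81 m/s

Double Doppler shift off a moving reflector: f₂ = f₀ · (v + u)/(v − u) (u > 0 toward emitter).
Rearranging, u = v · (f₂ − f₀)/(f₂ + f₀) = 332 × 447/81933 ≈ 1.81 m/s.
So the insect is moving at 1.81 m/s toward the emitter.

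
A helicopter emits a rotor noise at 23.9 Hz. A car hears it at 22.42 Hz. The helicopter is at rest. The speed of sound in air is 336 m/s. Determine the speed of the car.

20.8 m/s

f' < f, so the car is receding.
f' = f · (v − v_o)/v ⇒ v_o = v · |f'/f − 1|.
v_o = 336 × |22.42/23.9 − 1| = 336 × 0.06192 ≈ 20.8 m/s.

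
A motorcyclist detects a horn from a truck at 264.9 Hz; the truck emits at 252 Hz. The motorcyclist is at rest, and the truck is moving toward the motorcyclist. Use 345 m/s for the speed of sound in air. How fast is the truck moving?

f' = f · v/(v − v_s) ⇒ v_s = v · |1 − f/f'|.
v_s = 345 × |1 − 252/264.9| = 345 × 0.0487 ≈ 16.8 m/s.

16.8 m/s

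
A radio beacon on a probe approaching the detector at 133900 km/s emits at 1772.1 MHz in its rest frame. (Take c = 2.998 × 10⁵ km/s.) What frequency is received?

β = v/c = 133900/299800 = 0.4466.
Relativistic Doppler for frequency: f' = f₀ · √((1 + β)/(1 − β)).
f' = 1772.1 × √(1.4466/0.5534) = 1772.1 × 1.61686 ≈ 2865.2 MHz.

2865.2 MHz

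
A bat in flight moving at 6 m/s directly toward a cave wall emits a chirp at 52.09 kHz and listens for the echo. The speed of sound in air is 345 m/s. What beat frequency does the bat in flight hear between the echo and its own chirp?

1844 Hz

The cave wall receives the sound from a moving source: f₁ = f₀ · v/(v − v_e) = 52.09 × 345/339 ≈ 53.012 kHz.
On the return leg the bat in flight is a moving observer: f₂ = f₁ · (v + v_e)/v = 53.012 × 351/345 ≈ 53.934 kHz.
Equivalently f₂ = f₀ · (v + v_e)/(v − v_e).
Beat against the emitted tone (with f₀ = 52090 Hz): |f₂ − f₀| = 2v_e·f₀/(v − v_e) = 2 × 6 × 52090/339 ≈ 1844 Hz.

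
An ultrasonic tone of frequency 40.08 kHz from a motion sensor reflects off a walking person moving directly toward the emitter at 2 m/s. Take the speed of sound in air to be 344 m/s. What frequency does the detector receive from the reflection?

40.5 kHz

The walking person first receives the wave as a moving observer: f₁ = f₀ · (v + u)/v = 40.08 × (344 + 2)/344 ≈ 40.3 kHz.
The reflection then acts as a moving source: f₂ = f₁ · v/(v − u) ≈ 40.5 kHz.
Equivalently f₂ = f₀ · (v + u)/(v − u).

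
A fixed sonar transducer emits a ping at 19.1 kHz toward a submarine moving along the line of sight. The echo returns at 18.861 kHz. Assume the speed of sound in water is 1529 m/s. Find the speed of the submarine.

Double Doppler shift off a moving reflector: f₂ = f₀ · (v + u)/(v − u) (u > 0 toward emitter).
Rearranging, u = v · (f₂ − f₀)/(f₂ + f₀) = 1529 × -0.239/37.961 ≈ -9.6 m/s.
So the submarine is moving at 9.6 m/s away from the emitter.

9.6 m/s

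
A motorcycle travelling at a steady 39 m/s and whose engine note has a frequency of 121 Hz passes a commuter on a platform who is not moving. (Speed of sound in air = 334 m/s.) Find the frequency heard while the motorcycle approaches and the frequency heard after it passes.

137 Hz approaching; 108 Hz receding

Approaching: f₁ = f · v/(v − v_s) = 121 × 334/295 ≈ 137 Hz.
Receding: f₂ = f · v/(v + v_s) = 121 × 334/373 ≈ 108 Hz.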